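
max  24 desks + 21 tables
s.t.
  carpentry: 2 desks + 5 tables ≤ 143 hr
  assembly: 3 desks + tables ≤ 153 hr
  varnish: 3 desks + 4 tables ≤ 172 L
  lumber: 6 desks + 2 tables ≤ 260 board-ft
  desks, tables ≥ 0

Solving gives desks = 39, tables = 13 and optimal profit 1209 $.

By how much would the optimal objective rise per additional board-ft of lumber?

Binding: carpentry and lumber. Non-binding: assembly (23 unused), varnish (3 unused).
Since assembly, varnish are not tight, their duals are 0.
The binding rows give the dual system: 2·y_carpentry + 6·y_lumber = 24 and 5·y_carpentry + 2·y_lumber = 21.
This yields shadow prices y_carpentry = 3, y_lumber = 3.
Shadow price of lumber = 3.

3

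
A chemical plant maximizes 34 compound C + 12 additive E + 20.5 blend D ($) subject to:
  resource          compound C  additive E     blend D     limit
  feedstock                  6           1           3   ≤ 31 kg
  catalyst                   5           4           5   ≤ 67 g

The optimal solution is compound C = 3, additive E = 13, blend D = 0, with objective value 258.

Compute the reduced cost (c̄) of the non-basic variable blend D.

At the optimum: feedstock uses 31 of 31 (binding); catalyst uses 67 of 67 (binding).
The binding rows give the dual system: 6·y_feedstock + 5·y_catalyst = 34 and 1·y_feedstock + 4·y_catalyst = 12.
This yields shadow prices y_feedstock = 4, y_catalyst = 2.
Reduced cost of blend D: c₃ − yᵀa₃ = 20.5 − (4·3 + 2·5) = 20.5 − 22 = -1.5.

-1.5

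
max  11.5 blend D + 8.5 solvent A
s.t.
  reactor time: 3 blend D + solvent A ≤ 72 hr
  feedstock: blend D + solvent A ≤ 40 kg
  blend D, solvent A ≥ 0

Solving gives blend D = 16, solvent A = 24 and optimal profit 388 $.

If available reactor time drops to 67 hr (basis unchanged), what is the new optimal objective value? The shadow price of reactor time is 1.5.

380.5

Δb = -5, so new z* = 388 + (1.5)·(-5) = 388 − 7.5 = 380.5.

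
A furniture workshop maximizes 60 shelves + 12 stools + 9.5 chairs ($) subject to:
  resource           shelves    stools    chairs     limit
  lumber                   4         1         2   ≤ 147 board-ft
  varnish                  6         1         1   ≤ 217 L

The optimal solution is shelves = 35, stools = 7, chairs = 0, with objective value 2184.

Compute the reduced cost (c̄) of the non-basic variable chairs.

-8.5

Both lumber and varnish are binding at x*.
Dual feasibility on the basic columns requires 4·y_lumber + 6·y_varnish = 60, 1·y_lumber + 1·y_varnish = 12.
This yields shadow prices y_lumber = 6, y_varnish = 6.
Reduced cost of chairs: c₃ − yᵀa₃ = 9.5 − (6·2 + 6·1) = 9.5 − 18 = -8.5.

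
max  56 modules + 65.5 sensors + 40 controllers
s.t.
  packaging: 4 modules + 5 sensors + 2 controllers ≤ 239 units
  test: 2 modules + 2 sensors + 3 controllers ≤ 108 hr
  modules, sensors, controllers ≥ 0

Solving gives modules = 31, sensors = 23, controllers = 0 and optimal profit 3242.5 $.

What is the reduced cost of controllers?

At the optimum: packaging uses 239 of 239 (binding); test uses 108 of 108 (binding).
Dual feasibility on the basic columns requires 4·y_packaging + 2·y_test = 56, 5·y_packaging + 2·y_test = 65.5.
Solving: y_packaging = 9.5, y_test = 9.
Reduced cost of controllers: c₃ − yᵀa₃ = 40 − (9.5·2 + 9·3) = 40 − 46 = -6.

-6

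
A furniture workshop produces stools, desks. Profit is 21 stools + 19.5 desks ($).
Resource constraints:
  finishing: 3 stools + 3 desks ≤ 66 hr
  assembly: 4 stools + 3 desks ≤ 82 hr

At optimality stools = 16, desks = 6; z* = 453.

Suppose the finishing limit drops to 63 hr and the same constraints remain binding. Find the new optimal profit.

Both finishing and assembly are binding at x*.
From A_Bᵀ y = c: 3·y_finishing + 4·y_assembly = 21; 3·y_finishing + 3·y_assembly = 19.5.
Solving: y_finishing = 5, y_assembly = 1.5.
Δz = y_finishing·Δb = 5 × (-3) = -15, so new z* = 453 − 15 = 438.

438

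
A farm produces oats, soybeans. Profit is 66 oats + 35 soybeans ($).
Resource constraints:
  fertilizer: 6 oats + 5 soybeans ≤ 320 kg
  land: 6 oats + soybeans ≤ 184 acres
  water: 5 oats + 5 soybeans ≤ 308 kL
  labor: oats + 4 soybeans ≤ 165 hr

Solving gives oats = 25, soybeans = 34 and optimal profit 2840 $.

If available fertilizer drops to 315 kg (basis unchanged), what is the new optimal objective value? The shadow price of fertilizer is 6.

2810

Δb = -5, so new z* = 2840 + (6)·(-5) = 2840 − 30 = 2810.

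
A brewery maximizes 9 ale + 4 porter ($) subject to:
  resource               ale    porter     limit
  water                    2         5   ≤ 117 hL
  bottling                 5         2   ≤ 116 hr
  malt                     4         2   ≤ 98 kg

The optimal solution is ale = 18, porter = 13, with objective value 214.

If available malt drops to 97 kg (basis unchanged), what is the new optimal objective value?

Binding: bottling and malt. Non-binding: water (16 unused).
By complementary slackness, y = 0 for the non-binding constraint.
From A_Bᵀ y = c: 5·y_bottling + 4·y_malt = 9; 2·y_bottling + 2·y_malt = 4.
→ y_bottling = 1 and y_malt = 1.
Δz = y_malt·Δb = 1 × (-1) = -1, so new z* = 214 − 1 = 213.

213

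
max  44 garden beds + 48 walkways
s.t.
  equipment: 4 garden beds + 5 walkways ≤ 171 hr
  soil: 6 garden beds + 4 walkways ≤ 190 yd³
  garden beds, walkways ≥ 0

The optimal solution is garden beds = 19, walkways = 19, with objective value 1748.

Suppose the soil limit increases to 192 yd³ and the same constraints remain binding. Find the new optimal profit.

At the optimum: equipment uses 171 of 171 (binding); soil uses 190 of 190 (binding).
The binding rows give the dual system: 4·y_equipment + 6·y_soil = 44 and 5·y_equipment + 4·y_soil = 48.
→ y_equipment = 8 and y_soil = 2.
Δz = y_soil·Δb = 2 × (2) = 4, so new z* = 1748 + 4 = 1752.

1752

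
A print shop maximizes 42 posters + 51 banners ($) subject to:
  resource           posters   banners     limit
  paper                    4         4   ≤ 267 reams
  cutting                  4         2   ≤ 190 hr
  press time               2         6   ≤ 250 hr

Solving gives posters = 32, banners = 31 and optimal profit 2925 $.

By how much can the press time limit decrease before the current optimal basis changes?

Binding constraints: cutting, press time. The basis is B = [[4,2],[2,6]] with det 20.
Per unit decrease in press time, x* moves by d = (0.1, -0.2).
The basis stays optimal until banners reaches 0; allowable decrease = 155 hr.

155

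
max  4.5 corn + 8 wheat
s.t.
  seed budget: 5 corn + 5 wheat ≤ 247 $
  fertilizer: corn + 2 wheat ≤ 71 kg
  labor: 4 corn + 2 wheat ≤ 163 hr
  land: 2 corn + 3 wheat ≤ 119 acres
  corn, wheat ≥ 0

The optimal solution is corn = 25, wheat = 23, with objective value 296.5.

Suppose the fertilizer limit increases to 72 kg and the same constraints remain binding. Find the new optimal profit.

299

Check each constraint at x*: seed budget 240/247 (slack 7); fertilizer 71/71 (tight); labor 146/163 (slack 17); land 119/119 (tight).
Slack constraints have shadow price 0 (complementary slackness).
The binding rows give the dual system: 1·y_fertilizer + 2·y_land = 4.5 and 2·y_fertilizer + 3·y_land = 8.
→ y_fertilizer = 2.5 and y_land = 1.
Δz = y_fertilizer·Δb = 2.5 × (1) = 2.5, so new z* = 296.5 + 2.5 = 299.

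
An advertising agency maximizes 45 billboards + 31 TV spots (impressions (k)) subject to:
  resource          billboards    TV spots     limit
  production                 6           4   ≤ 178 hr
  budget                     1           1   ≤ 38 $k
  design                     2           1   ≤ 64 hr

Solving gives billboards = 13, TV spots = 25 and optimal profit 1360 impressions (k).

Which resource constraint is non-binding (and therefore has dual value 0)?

design

production: 178/178 (binding)
budget: 38/38 (binding)
design: 51/64 (slack 13)
By complementary slackness, a constraint with positive slack has shadow price 0 → design.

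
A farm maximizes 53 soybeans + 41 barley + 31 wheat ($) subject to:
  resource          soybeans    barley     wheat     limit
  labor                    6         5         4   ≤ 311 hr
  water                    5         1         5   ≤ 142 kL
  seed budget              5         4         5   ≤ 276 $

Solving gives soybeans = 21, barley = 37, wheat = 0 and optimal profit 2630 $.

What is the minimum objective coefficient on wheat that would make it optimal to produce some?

37

Binding: labor and water. Non-binding: seed budget (23 unused).
By complementary slackness, y = 0 for the non-binding constraint.
Dual feasibility on the basic columns requires 6·y_labor + 5·y_water = 53, 5·y_labor + 1·y_water = 41.
This yields shadow prices y_labor = 8, y_water = 1.
wheat enters the basis when its profit ≥ yᵀa₃ = 8·4 + 1·5 = 37.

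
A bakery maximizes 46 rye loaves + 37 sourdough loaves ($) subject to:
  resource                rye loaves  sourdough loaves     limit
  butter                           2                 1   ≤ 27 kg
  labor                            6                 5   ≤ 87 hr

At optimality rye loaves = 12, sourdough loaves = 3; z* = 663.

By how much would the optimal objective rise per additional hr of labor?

Check each constraint at x*: butter 27/27 (tight); labor 87/87 (tight).
The binding rows give the dual system: 2·y_butter + 6·y_labor = 46 and 1·y_butter + 5·y_labor = 37.
This yields shadow prices y_butter = 2, y_labor = 7.
Shadow price of labor = 7.

7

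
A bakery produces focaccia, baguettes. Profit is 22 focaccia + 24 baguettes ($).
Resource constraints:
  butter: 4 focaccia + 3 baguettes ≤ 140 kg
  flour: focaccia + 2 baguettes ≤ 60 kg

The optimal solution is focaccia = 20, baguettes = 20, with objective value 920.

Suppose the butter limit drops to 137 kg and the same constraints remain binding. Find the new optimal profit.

Both butter and flour are binding at x*.
Dual feasibility on the basic columns requires 4·y_butter + 1·y_flour = 22, 3·y_butter + 2·y_flour = 24.
Solving: y_butter = 4, y_flour = 6.
Δz = y_butter·Δb = 4 × (-3) = -12, so new z* = 920 − 12 = 908.

908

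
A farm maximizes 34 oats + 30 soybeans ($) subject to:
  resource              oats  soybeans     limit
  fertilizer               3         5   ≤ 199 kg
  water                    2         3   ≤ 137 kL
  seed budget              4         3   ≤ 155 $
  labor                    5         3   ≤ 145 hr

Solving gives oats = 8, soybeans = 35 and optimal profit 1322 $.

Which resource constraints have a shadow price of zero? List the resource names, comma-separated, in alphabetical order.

fertilizer: 199/199 (binding)
water: 121/137 (slack 16)
seed budget: 137/155 (slack 18)
labor: 145/145 (binding)
By complementary slackness, a constraint with positive slack has shadow price 0 → seed budget, water.

seed budget, water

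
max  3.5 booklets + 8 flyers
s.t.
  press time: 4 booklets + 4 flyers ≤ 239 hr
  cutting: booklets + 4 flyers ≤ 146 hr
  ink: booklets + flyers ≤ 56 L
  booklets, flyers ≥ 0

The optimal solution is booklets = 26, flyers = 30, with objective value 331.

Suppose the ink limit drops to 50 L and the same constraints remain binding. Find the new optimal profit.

At the optimum: press time uses 224 of 239 (slack = 15); cutting uses 146 of 146 (binding); ink uses 56 of 56 (binding).
By complementary slackness, y = 0 for the non-binding constraint.
Dual feasibility on the basic columns requires 1·y_cutting + 1·y_ink = 3.5, 4·y_cutting + 1·y_ink = 8.
This yields shadow prices y_cutting = 1.5, y_ink = 2.
Δz = y_ink·Δb = 2 × (-6) = -12, so new z* = 331 − 12 = 319.

319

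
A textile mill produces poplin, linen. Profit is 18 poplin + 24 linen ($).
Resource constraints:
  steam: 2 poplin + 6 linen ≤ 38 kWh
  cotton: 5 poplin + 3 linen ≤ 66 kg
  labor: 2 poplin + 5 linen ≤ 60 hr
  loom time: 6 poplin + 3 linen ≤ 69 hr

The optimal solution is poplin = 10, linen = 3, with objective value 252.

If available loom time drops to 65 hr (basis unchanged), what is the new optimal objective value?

Check each constraint at x*: steam 38/38 (tight); cotton 59/66 (slack 7); labor 35/60 (slack 25); loom time 69/69 (tight).
Since cotton, labor are not tight, their duals are 0.
The binding rows give the dual system: 2·y_steam + 6·y_loom time = 18 and 6·y_steam + 3·y_loom time = 24.
→ y_steam = 3 and y_loom time = 2.
Δz = y_loom time·Δb = 2 × (-4) = -8, so new z* = 252 − 8 = 244.

244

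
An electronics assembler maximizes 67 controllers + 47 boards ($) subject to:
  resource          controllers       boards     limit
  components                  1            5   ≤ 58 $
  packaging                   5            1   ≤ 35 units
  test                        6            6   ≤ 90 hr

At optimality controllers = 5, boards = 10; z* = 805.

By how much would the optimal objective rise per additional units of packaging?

5

Binding: packaging and test. Non-binding: components (3 unused).
Slack constraints have shadow price 0 (complementary slackness).
Dual feasibility on the basic columns requires 5·y_packaging + 6·y_test = 67, 1·y_packaging + 6·y_test = 47.
This yields shadow prices y_packaging = 5, y_test = 7.
Shadow price of packaging = 5.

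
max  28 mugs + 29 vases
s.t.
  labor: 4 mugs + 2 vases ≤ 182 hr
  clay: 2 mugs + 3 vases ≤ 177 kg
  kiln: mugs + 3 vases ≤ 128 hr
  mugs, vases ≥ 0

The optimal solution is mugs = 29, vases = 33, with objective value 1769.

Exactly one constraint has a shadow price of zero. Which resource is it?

labor: 182/182 (binding)
clay: 157/177 (slack 20)
kiln: 128/128 (binding)
By complementary slackness, a constraint with positive slack has shadow price 0 → clay.

clay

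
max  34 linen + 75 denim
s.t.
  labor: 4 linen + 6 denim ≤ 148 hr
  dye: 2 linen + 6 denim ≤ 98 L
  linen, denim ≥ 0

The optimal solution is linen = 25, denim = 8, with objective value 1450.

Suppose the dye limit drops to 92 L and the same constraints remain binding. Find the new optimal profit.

1402

Both labor and dye are binding at x*.
Dual feasibility on the basic columns requires 4·y_labor + 2·y_dye = 34, 6·y_labor + 6·y_dye = 75.
Solving: y_labor = 4.5, y_dye = 8.
Δz = y_dye·Δb = 8 × (-6) = -48, so new z* = 1450 − 48 = 1402.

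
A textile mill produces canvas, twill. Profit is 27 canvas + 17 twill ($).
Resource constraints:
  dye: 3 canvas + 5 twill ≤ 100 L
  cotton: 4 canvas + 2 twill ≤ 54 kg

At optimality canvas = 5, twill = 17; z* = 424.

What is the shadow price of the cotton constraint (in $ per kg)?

At the optimum: dye uses 100 of 100 (binding); cotton uses 54 of 54 (binding).
The binding rows give the dual system: 3·y_dye + 4·y_cotton = 27 and 5·y_dye + 2·y_cotton = 17.
Solving: y_dye = 1, y_cotton = 6.
Shadow price of cotton = 6.

6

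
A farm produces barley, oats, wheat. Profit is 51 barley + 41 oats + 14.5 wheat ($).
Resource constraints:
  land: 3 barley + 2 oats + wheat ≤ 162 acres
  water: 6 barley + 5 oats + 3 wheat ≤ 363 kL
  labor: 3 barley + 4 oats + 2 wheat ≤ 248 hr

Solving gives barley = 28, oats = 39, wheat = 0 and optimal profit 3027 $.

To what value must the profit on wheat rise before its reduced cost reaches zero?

24

Check each constraint at x*: land 162/162 (tight); water 363/363 (tight); labor 240/248 (slack 8).
Slack constraints have shadow price 0 (complementary slackness).
From A_Bᵀ y = c: 3·y_land + 6·y_water = 51; 2·y_land + 5·y_water = 41.
This yields shadow prices y_land = 3, y_water = 7.
wheat enters the basis when its profit ≥ yᵀa₃ = 3·1 + 7·3 = 24.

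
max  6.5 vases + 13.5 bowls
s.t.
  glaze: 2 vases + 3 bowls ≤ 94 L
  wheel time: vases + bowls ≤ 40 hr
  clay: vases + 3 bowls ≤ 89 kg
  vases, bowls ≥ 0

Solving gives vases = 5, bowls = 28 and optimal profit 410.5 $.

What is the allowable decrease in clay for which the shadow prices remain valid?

21

Binding constraints: glaze, clay. The basis is B = [[2,3],[1,3]] with det 3.
Per unit decrease in clay, x* moves by d = (1, -0.6667).
The basis stays optimal until wheel time becomes binding; allowable decrease = 21 kg.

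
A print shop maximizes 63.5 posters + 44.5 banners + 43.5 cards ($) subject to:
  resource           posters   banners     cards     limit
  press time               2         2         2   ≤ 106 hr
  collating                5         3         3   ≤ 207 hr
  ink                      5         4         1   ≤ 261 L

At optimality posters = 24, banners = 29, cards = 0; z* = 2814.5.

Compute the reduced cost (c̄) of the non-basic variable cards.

-1

Check each constraint at x*: press time 106/106 (tight); collating 207/207 (tight); ink 236/261 (slack 25).
Slack constraints have shadow price 0 (complementary slackness).
Dual feasibility on the basic columns requires 2·y_press time + 5·y_collating = 63.5, 2·y_press time + 3·y_collating = 44.5.
→ y_press time = 8 and y_collating = 9.5.
Reduced cost of cards: c₃ − yᵀa₃ = 43.5 − (8·2 + 9.5·3) = 43.5 − 44.5 = -1.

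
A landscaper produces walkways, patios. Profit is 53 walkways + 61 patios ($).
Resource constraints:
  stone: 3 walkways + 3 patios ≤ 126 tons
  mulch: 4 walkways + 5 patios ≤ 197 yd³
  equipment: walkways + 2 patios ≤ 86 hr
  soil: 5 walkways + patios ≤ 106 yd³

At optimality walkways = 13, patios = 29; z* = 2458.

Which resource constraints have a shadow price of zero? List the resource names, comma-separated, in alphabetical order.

stone: 126/126 (binding)
mulch: 197/197 (binding)
equipment: 71/86 (slack 15)
soil: 94/106 (slack 12)
By complementary slackness, a constraint with positive slack has shadow price 0 → equipment, soil.

equipment, soil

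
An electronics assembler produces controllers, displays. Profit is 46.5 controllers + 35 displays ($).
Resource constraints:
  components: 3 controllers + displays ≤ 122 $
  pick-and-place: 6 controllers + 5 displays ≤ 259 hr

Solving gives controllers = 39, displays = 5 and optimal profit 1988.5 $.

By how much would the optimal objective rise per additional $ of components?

2.5

Check each constraint at x*: components 122/122 (tight); pick-and-place 259/259 (tight).
The binding rows give the dual system: 3·y_components + 6·y_pick-and-place = 46.5 and 1·y_components + 5·y_pick-and-place = 35.
Solving: y_components = 2.5, y_pick-and-place = 6.5.
Shadow price of components = 2.5.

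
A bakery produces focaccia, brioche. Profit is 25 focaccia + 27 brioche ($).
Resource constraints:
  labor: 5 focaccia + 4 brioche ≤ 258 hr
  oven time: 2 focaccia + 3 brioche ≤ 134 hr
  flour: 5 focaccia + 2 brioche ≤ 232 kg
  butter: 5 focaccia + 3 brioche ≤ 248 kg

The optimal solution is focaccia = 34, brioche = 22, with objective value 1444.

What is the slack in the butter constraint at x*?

butter used = 5·34 + 3·22 = 236; slack = 248 − 236 = 12.

12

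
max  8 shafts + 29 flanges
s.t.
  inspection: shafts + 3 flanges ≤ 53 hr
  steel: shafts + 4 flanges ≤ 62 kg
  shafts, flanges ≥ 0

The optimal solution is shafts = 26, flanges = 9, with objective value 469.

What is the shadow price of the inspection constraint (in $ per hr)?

3

Both inspection and steel are binding at x*.
From A_Bᵀ y = c: 1·y_inspection + 1·y_steel = 8; 3·y_inspection + 4·y_steel = 29.
Solving: y_inspection = 3, y_steel = 5.
Shadow price of inspection = 3.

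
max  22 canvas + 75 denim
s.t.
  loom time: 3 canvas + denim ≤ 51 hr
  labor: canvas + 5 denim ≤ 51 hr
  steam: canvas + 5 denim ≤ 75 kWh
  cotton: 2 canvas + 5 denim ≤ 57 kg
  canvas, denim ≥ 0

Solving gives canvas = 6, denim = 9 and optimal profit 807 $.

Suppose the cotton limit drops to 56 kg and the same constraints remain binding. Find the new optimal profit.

Check each constraint at x*: loom time 27/51 (slack 24); labor 51/51 (tight); steam 51/75 (slack 24); cotton 57/57 (tight).
Since loom time, steam are not tight, their duals are 0.
Dual feasibility on the basic columns requires 1·y_labor + 2·y_cotton = 22, 5·y_labor + 5·y_cotton = 75.
Solving: y_labor = 8, y_cotton = 7.
Δz = y_cotton·Δb = 7 × (-1) = -7, so new z* = 807 − 7 = 800.

800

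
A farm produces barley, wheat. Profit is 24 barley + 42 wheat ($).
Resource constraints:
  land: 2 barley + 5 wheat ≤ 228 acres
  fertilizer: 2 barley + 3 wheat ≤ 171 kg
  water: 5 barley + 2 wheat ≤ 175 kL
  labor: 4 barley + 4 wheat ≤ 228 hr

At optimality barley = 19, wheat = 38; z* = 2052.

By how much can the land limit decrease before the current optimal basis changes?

4

Binding constraints: land, labor. The basis is B = [[2,5],[4,4]] with det -12.
Per unit decrease in land, x* moves by d = (0.3333, -0.3333).
The basis stays optimal until water becomes binding; allowable decrease = 4 acres.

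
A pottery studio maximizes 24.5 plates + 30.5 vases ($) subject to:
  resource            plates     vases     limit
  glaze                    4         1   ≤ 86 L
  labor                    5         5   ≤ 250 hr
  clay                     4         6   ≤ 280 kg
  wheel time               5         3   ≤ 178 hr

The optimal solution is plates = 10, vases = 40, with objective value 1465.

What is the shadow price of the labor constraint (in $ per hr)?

Binding: labor and clay. Non-binding: glaze (6 unused), wheel time (8 unused).
Slack constraints have shadow price 0 (complementary slackness).
From A_Bᵀ y = c: 5·y_labor + 4·y_clay = 24.5; 5·y_labor + 6·y_clay = 30.5.
Solving: y_labor = 2.5, y_clay = 3.
Shadow price of labor = 2.5.

2.5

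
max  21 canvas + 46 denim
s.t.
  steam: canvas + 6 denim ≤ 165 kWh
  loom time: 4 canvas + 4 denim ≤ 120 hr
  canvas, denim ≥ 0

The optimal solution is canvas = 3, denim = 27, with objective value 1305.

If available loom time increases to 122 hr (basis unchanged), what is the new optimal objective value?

1313

Both steam and loom time are binding at x*.
Dual feasibility on the basic columns requires 1·y_steam + 4·y_loom time = 21, 6·y_steam + 4·y_loom time = 46.
Solving: y_steam = 5, y_loom time = 4.
Δz = y_loom time·Δb = 4 × (2) = 8, so new z* = 1305 + 8 = 1313.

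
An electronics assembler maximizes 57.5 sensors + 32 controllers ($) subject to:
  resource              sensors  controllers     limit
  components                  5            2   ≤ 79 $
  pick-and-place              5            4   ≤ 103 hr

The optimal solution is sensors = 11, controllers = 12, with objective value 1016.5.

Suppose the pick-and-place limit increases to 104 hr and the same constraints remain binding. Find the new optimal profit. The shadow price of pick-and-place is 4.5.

Δb = 1, so new z* = 1016.5 + (4.5)·(1) = 1016.5 + 4.5 = 1021.

1021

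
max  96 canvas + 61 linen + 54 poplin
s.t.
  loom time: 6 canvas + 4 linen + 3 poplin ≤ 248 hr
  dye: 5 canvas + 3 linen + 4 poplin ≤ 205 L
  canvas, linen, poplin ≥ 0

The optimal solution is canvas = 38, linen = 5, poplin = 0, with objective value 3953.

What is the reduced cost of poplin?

Check each constraint at x*: loom time 248/248 (tight); dye 205/205 (tight).
The binding rows give the dual system: 6·y_loom time + 5·y_dye = 96 and 4·y_loom time + 3·y_dye = 61.
This yields shadow prices y_loom time = 8.5, y_dye = 9.
Reduced cost of poplin: c₃ − yᵀa₃ = 54 − (8.5·3 + 9·4) = 54 − 61.5 = -7.5.

-7.5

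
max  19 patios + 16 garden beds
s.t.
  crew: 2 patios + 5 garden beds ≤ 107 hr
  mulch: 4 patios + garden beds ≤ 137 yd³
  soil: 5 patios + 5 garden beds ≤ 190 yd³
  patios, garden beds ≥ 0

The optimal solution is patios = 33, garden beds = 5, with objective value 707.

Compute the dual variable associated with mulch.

1

At the optimum: crew uses 91 of 107 (slack = 16); mulch uses 137 of 137 (binding); soil uses 190 of 190 (binding).
Since crew is not tight, its dual is 0.
The binding rows give the dual system: 4·y_mulch + 5·y_soil = 19 and 1·y_mulch + 5·y_soil = 16.
→ y_mulch = 1 and y_soil = 3.
Shadow price of mulch = 1.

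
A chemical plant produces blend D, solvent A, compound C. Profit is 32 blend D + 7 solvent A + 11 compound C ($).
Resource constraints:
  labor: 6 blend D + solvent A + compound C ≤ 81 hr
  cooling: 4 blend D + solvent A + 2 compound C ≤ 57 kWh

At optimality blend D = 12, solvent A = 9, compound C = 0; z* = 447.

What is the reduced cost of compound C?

-1

Check each constraint at x*: labor 81/81 (tight); cooling 57/57 (tight).
From A_Bᵀ y = c: 6·y_labor + 4·y_cooling = 32; 1·y_labor + 1·y_cooling = 7.
→ y_labor = 2 and y_cooling = 5.
Reduced cost of compound C: c₃ − yᵀa₃ = 11 − (2·1 + 5·2) = 11 − 12 = -1.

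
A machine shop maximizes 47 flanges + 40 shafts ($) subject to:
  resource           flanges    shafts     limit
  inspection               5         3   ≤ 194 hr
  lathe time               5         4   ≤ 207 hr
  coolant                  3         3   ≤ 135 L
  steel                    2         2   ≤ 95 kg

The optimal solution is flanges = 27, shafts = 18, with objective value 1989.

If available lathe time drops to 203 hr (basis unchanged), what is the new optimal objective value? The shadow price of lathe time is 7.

1961

Δb = -4, so new z* = 1989 + (7)·(-4) = 1989 − 28 = 1961.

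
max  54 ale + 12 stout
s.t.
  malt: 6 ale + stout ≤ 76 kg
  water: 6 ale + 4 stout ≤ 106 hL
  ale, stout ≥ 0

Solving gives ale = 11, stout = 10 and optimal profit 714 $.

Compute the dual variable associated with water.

1

Check each constraint at x*: malt 76/76 (tight); water 106/106 (tight).
From A_Bᵀ y = c: 6·y_malt + 6·y_water = 54; 1·y_malt + 4·y_water = 12.
This yields shadow prices y_malt = 8, y_water = 1.
Shadow price of water = 1.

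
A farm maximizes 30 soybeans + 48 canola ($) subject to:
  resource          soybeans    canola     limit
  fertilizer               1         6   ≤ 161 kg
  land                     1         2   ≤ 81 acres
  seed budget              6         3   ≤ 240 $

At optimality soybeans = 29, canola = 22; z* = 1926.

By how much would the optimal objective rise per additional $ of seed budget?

Check each constraint at x*: fertilizer 161/161 (tight); land 73/81 (slack 8); seed budget 240/240 (tight).
Slack constraints have shadow price 0 (complementary slackness).
From A_Bᵀ y = c: 1·y_fertilizer + 6·y_seed budget = 30; 6·y_fertilizer + 3·y_seed budget = 48.
This yields shadow prices y_fertilizer = 6, y_seed budget = 4.
Shadow price of seed budget = 4.

4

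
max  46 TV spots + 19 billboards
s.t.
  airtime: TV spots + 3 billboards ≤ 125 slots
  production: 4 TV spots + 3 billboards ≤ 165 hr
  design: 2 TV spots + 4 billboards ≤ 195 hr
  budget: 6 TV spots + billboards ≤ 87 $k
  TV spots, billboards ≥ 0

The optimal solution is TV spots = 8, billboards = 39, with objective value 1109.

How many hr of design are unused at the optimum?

design used = 2·8 + 4·39 = 172; slack = 195 − 172 = 23.

23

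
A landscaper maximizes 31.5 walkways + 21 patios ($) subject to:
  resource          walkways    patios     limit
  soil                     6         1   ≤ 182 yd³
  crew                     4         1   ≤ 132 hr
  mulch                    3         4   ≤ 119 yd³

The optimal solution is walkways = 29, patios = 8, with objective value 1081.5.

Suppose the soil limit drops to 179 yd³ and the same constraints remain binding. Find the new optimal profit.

At the optimum: soil uses 182 of 182 (binding); crew uses 124 of 132 (slack = 8); mulch uses 119 of 119 (binding).
Since crew is not tight, its dual is 0.
Dual feasibility on the basic columns requires 6·y_soil + 3·y_mulch = 31.5, 1·y_soil + 4·y_mulch = 21.
→ y_soil = 3 and y_mulch = 4.5.
Δz = y_soil·Δb = 3 × (-3) = -9, so new z* = 1081.5 − 9 = 1072.5.

1072.5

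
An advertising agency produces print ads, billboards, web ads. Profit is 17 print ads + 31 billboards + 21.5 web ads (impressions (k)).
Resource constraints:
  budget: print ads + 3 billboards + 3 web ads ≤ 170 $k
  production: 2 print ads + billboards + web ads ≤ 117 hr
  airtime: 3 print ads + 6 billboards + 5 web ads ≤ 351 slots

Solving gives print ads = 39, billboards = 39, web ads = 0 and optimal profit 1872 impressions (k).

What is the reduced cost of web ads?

-4.5

At the optimum: budget uses 156 of 170 (slack = 14); production uses 117 of 117 (binding); airtime uses 351 of 351 (binding).
Slack constraints have shadow price 0 (complementary slackness).
Dual feasibility on the basic columns requires 2·y_production + 3·y_airtime = 17, 1·y_production + 6·y_airtime = 31.
→ y_production = 1 and y_airtime = 5.
Reduced cost of web ads: c₃ − yᵀa₃ = 21.5 − (1·1 + 5·5) = 21.5 − 26 = -4.5.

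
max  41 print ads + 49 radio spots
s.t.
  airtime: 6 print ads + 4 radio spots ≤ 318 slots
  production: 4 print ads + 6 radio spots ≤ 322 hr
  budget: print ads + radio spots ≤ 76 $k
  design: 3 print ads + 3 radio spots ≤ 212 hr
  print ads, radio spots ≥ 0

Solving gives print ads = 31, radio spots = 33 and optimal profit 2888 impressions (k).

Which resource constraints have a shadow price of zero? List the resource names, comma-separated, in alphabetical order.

budget, design

airtime: 318/318 (binding)
production: 322/322 (binding)
budget: 64/76 (slack 12)
design: 192/212 (slack 20)
By complementary slackness, a constraint with positive slack has shadow price 0 → budget, design.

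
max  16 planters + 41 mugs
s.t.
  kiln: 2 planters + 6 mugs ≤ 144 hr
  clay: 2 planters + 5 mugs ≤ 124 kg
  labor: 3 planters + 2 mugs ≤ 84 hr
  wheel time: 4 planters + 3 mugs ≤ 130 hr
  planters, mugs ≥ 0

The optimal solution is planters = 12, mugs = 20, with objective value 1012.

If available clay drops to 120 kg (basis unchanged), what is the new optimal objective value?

Binding: kiln and clay. Non-binding: labor (8 unused), wheel time (22 unused).
Since labor, wheel time are not tight, their duals are 0.
From A_Bᵀ y = c: 2·y_kiln + 2·y_clay = 16; 6·y_kiln + 5·y_clay = 41.
Solving: y_kiln = 1, y_clay = 7.
Δz = y_clay·Δb = 7 × (-4) = -28, so new z* = 1012 − 28 = 984.

984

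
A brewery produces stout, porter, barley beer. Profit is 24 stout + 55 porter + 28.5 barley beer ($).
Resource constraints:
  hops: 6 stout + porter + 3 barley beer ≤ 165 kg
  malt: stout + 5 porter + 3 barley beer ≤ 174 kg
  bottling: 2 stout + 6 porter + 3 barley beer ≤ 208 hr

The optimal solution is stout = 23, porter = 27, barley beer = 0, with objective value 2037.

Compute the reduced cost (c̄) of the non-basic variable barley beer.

-1.5

Check each constraint at x*: hops 165/165 (tight); malt 158/174 (slack 16); bottling 208/208 (tight).
By complementary slackness, y = 0 for the non-binding constraint.
The binding rows give the dual system: 6·y_hops + 2·y_bottling = 24 and 1·y_hops + 6·y_bottling = 55.
Solving: y_hops = 1, y_bottling = 9.
Reduced cost of barley beer: c₃ − yᵀa₃ = 28.5 − (1·3 + 9·3) = 28.5 − 30 = -1.5.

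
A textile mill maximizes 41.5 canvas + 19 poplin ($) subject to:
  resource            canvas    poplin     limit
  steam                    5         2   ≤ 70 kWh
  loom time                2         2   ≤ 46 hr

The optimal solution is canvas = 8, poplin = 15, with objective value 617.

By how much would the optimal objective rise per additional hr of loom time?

At the optimum: steam uses 70 of 70 (binding); loom time uses 46 of 46 (binding).
Dual feasibility on the basic columns requires 5·y_steam + 2·y_loom time = 41.5, 2·y_steam + 2·y_loom time = 19.
This yields shadow prices y_steam = 7.5, y_loom time = 2.
Shadow price of loom time = 2.

2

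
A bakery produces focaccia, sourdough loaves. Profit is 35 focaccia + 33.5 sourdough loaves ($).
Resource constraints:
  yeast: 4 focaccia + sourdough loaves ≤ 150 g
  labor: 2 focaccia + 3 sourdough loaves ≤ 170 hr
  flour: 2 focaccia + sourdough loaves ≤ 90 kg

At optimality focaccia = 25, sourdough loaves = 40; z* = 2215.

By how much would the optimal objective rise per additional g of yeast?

0

Binding: labor and flour. Non-binding: yeast (10 unused).
Since yeast is not tight, its dual is 0.
From A_Bᵀ y = c: 2·y_labor + 2·y_flour = 35; 3·y_labor + 1·y_flour = 33.5.
This yields shadow prices y_labor = 8, y_flour = 9.5.
Shadow price of yeast = 0.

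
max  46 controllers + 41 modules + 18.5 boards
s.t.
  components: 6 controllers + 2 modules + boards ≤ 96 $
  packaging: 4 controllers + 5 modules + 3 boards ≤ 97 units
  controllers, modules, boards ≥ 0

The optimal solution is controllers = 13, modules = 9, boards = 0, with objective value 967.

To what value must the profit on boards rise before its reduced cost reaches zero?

At the optimum: components uses 96 of 96 (binding); packaging uses 97 of 97 (binding).
From A_Bᵀ y = c: 6·y_components + 4·y_packaging = 46; 2·y_components + 5·y_packaging = 41.
Solving: y_components = 3, y_packaging = 7.
boards enters the basis when its profit ≥ yᵀa₃ = 3·1 + 7·3 = 24.

24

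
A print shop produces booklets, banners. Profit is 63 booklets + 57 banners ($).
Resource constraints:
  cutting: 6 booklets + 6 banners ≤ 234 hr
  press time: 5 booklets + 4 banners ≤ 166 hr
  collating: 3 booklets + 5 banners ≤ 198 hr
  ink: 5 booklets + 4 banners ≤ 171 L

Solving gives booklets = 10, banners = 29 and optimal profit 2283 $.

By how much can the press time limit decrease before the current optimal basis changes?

Binding constraints: cutting, press time. The basis is B = [[6,6],[5,4]] with det -6.
Per unit decrease in press time, x* moves by d = (-1, 1).
The basis stays optimal until booklets reaches 0; allowable decrease = 10 hr.

10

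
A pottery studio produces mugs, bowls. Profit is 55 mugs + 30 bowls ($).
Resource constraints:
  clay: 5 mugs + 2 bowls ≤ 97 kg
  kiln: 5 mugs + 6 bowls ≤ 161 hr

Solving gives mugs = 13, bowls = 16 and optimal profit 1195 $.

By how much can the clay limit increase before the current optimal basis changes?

64

Binding constraints: clay, kiln. The basis is B = [[5,2],[5,6]] with det 20.
Per unit increase in clay, x* moves by d = (0.3, -0.25).
The basis stays optimal until bowls reaches 0; allowable increase = 64 kg.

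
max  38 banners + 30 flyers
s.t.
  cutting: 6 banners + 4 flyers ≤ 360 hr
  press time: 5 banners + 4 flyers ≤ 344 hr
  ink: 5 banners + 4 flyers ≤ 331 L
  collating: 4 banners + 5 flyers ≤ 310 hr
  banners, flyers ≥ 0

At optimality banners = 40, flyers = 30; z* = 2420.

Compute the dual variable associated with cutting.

5

Check each constraint at x*: cutting 360/360 (tight); press time 320/344 (slack 24); ink 320/331 (slack 11); collating 310/310 (tight).
By complementary slackness, y = 0 for the non-binding constraints.
The binding rows give the dual system: 6·y_cutting + 4·y_collating = 38 and 4·y_cutting + 5·y_collating = 30.
Solving: y_cutting = 5, y_collating = 2.
Shadow price of cutting = 5.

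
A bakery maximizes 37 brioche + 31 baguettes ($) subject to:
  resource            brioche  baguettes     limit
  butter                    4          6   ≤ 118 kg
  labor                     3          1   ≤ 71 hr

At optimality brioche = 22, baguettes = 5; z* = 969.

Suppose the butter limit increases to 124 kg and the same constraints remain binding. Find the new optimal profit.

Both butter and labor are binding at x*.
From A_Bᵀ y = c: 4·y_butter + 3·y_labor = 37; 6·y_butter + 1·y_labor = 31.
→ y_butter = 4 and y_labor = 7.
Δz = y_butter·Δb = 4 × (6) = 24, so new z* = 969 + 24 = 993.

993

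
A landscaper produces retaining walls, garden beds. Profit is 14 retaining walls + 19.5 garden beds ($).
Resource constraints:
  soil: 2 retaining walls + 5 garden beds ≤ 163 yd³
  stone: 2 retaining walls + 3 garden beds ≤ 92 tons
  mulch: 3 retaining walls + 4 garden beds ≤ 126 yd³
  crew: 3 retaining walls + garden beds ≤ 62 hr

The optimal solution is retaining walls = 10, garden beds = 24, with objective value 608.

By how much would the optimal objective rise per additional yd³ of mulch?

3

Binding: stone and mulch. Non-binding: soil (23 unused), crew (8 unused).
Slack constraints have shadow price 0 (complementary slackness).
From A_Bᵀ y = c: 2·y_stone + 3·y_mulch = 14; 3·y_stone + 4·y_mulch = 19.5.
Solving: y_stone = 2.5, y_mulch = 3.
Shadow price of mulch = 3.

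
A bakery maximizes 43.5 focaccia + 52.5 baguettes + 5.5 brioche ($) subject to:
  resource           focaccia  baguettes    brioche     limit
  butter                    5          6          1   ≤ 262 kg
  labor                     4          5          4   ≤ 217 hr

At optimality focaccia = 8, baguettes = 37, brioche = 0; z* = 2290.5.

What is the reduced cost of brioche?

Both butter and labor are binding at x*.
Dual feasibility on the basic columns requires 5·y_butter + 4·y_labor = 43.5, 6·y_butter + 5·y_labor = 52.5.
This yields shadow prices y_butter = 7.5, y_labor = 1.5.
Reduced cost of brioche: c₃ − yᵀa₃ = 5.5 − (7.5·1 + 1.5·4) = 5.5 − 13.5 = -8.

-8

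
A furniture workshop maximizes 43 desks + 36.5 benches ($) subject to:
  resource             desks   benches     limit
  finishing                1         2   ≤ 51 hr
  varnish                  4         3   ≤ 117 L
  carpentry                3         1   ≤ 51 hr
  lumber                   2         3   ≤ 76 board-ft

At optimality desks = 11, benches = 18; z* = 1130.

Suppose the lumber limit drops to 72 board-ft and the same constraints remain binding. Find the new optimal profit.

Binding: carpentry and lumber. Non-binding: finishing (4 unused), varnish (19 unused).
By complementary slackness, y = 0 for the non-binding constraints.
The binding rows give the dual system: 3·y_carpentry + 2·y_lumber = 43 and 1·y_carpentry + 3·y_lumber = 36.5.
→ y_carpentry = 8 and y_lumber = 9.5.
Δz = y_lumber·Δb = 9.5 × (-4) = -38, so new z* = 1130 − 38 = 1092.

1092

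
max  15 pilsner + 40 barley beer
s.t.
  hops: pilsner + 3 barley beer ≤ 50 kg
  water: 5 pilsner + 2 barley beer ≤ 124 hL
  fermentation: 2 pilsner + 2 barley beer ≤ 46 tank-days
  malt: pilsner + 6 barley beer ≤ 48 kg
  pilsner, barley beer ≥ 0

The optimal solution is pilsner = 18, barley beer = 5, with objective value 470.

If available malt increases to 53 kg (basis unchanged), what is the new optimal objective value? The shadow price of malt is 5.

Δb = 5, so new z* = 470 + (5)·(5) = 470 + 25 = 495.

495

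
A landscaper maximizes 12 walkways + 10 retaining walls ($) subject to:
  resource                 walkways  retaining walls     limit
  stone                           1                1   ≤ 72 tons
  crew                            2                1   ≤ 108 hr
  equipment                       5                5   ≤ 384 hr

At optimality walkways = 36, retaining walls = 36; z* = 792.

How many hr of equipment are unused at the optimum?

24

equipment used = 5·36 + 5·36 = 360; slack = 384 − 360 = 24.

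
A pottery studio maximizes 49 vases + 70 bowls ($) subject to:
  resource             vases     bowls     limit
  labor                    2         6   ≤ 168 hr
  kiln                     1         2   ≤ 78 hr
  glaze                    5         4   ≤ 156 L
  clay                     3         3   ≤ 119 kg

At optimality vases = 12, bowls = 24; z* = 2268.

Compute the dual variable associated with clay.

0

At the optimum: labor uses 168 of 168 (binding); kiln uses 60 of 78 (slack = 18); glaze uses 156 of 156 (binding); clay uses 108 of 119 (slack = 11).
By complementary slackness, y = 0 for the non-binding constraints.
Dual feasibility on the basic columns requires 2·y_labor + 5·y_glaze = 49, 6·y_labor + 4·y_glaze = 70.
→ y_labor = 7 and y_glaze = 7.
Shadow price of clay = 0.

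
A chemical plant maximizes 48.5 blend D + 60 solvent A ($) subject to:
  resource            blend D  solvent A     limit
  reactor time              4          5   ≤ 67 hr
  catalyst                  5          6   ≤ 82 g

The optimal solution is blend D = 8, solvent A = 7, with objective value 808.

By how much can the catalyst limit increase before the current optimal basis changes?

1.75

Binding constraints: reactor time, catalyst. The basis is B = [[4,5],[5,6]] with det -1.
Per unit increase in catalyst, x* moves by d = (5, -4).
The basis stays optimal until solvent A reaches 0; allowable increase = 1.75 g.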